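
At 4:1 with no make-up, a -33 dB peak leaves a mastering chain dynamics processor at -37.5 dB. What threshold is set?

-39 dB

Let T be the threshold. Output overshoot = (input overshoot)/R, so -37.5 − T = (-33 − T)/4.
4·(-37.5 − T) = -33 − T → 3·T = -150 − (-33) = -117.
T = -117/3 = -39 dB.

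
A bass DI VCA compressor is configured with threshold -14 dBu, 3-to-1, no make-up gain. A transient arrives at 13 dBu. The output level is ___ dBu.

-5 dBu

The input is 27 dB above the -14 dBu threshold.
3:1 compression reduces that to 27/3 = 9 dB over.
That puts the output at -5 dBu.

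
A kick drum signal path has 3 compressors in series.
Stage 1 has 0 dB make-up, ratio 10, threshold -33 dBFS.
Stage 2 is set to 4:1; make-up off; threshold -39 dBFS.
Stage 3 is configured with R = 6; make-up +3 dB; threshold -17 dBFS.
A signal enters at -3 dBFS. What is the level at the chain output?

-33.75 dBFS

Stage 1: -3 dBFS is 30 dB over -33 dBFS; at 10:1 that becomes 3 dB over, giving -30 dBFS.
Stage 2: 9 dB above -39 dBFS, reduced 4:1 to 2.25 dB above → -36.75 dBFS.
Stage 3: below threshold (-36.75 ≤ -17); passes unchanged; make-up brings it to -33.75 dBFS.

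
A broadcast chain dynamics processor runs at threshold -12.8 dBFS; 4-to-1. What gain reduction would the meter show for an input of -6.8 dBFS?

4.5 dB

Overshoot = -6.8 − (-12.8) = 6 dB.
A 4:1 ratio leaves 1.5 dB of that excess.
So the signal is attenuated by 6 − 1.5 = 4.5 dB.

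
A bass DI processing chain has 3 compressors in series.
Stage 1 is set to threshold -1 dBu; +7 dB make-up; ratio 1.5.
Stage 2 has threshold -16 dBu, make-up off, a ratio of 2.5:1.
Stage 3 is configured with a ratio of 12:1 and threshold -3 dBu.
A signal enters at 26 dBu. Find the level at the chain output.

-2.75 dBu

Stage 1: overshoot 27 dB → 27/1.5 = 18 dB → 17 dBu; +7 dB make-up → 24 dBu.
Stage 2: 40 dB above -16 dBu, reduced 2.5:1 to 16 dB above → 0 dBu.
Stage 3: 3 dB above -3 dBu, reduced 12:1 to 0.25 dB above → -2.75 dBu.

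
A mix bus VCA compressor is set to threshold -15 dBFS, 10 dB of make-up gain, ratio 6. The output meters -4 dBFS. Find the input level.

-9 dBFS

Remove make-up: -4 − 10 = -14 dBFS.
That's 1 dB above the -15 dBFS threshold.
Before 6:1 compression the overshoot was 1 × 6 = 6 dB, so input = -15 + 6 = -9 dBFS.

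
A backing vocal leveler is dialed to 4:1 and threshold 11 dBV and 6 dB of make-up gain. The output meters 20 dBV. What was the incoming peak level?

Remove make-up: 20 − 6 = 14 dBV.
That's 3 dB above the 11 dBV threshold.
Before 4:1 compression the overshoot was 3 × 4 = 12 dB, so input = 11 + 12 = 23 dBV.

23 dBV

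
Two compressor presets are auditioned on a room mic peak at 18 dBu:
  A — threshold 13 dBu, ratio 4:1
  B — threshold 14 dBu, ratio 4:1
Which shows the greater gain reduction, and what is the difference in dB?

A, by 0.75 dB

A: 5 dB over, compressed to 1.25 dB over, so 3.75 dB of GR.
B: 4 dB over, compressed to 1 dB over, so 3 dB of GR.
A reduces 0.75 dB more.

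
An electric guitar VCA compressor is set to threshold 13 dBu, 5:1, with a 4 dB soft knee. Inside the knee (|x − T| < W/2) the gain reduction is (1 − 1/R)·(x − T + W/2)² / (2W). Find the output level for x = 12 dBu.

x − T + W/2 = 12 − 13 + 2 = 1.
GR = (1 − 1/5) × 1² / 8 = 0.8 × 1 / 8 = 0.1 dB.
Output = 12 − 0.1 = 11.9 dBu.

11.9 dBu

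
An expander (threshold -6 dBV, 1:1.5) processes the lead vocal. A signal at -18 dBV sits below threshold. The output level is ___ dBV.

The input is 12 dB below the -6 dBV threshold.
A 1:1.5 expander multiplies undershoot by 1.5: 12 × 1.5 = 18 dB below threshold.
Output = -6 − 18 = -24 dBV.

-24 dBV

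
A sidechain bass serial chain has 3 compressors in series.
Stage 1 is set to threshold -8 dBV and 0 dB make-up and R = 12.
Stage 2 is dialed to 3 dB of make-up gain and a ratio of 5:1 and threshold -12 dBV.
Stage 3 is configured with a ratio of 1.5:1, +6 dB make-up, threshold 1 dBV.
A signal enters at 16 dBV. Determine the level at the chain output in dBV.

Stage 1: 24 dB above -8 dBV, reduced 12:1 to 2 dB above → -6 dBV.
Stage 2: overshoot 6 dB → 6/5 = 1.2 dB → -10.8 dBV; +3 dB make-up → -7.8 dBV.
Stage 3: -7.8 dBV is at or below the 1 dBV threshold — no compression; make-up brings it to -1.8 dBV.

-1.8 dBV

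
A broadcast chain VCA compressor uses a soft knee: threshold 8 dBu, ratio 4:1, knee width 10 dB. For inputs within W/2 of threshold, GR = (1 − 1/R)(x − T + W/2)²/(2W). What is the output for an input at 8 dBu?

7.0625 dBu

x − T + W/2 = 8 − 8 + 5 = 5.
GR = (1 − 1/4) × 5² / 20 = 0.75 × 25 / 20 = 0.9375 dB.
Output = 8 − 0.9375 = 7.0625 dBu.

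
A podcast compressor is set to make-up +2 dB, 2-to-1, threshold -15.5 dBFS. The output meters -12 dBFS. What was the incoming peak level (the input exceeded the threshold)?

Stripping the +2 dB make-up gives -14 dBFS at the gain stage.
That's 1.5 dB above the -15.5 dBFS threshold.
Input overshoot = R × output overshoot = 3 dB → input = -15.5 + 3 = -12.5 dBFS.

-12.5 dBFS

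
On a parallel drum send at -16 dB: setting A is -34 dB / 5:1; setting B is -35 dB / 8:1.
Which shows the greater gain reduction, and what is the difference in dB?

A: GR = 18 − 18/5 = 14.4 dB.
B: GR = 19 − 19/8 = 16.625 dB.
B reduces 2.225 dB more.

B, by 2.225 dB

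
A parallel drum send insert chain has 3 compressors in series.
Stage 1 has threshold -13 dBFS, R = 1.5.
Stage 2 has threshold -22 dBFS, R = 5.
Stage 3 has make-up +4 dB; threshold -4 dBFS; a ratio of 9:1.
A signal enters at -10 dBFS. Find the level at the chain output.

Stage 1: -10 dBFS is 3 dB over -13 dBFS; at 1.5:1 that becomes 2 dB over, giving -11 dBFS.
Stage 2: 11 dB above -22 dBFS, reduced 5:1 to 2.2 dB above → -19.8 dBFS.
Stage 3: -19.8 dBFS ≤ -4 dBFS, so stage 3 doesn't engage; make-up brings it to -15.8 dBFS.

-15.8 dBFS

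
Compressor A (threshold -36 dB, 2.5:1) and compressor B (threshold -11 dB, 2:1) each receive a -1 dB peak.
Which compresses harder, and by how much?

A: overshoot 35 dB → output overshoot 14 dB → GR 21 dB.
B: overshoot 10 dB → output overshoot 5 dB → GR 5 dB.
A reduces 16 dB more.

A, by 16 dB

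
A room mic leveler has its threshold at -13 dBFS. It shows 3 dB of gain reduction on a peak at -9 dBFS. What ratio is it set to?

4:1

Input overshoot = -9 − (-13) = 4 dB.
Output overshoot = 4 − 3 = 1 dB.
Ratio = input overshoot / output overshoot = 4 / 1 = 4.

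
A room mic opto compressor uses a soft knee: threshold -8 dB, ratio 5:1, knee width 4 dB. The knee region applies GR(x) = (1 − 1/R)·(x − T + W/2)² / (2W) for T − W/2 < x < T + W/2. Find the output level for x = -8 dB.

-8.4 dB

x − T + W/2 = -8 − (-8) + 2 = 2.
GR = (1 − 1/5) × 2² / 8 = 0.8 × 4 / 8 = 0.4 dB.
Output = -8 − 0.4 = -8.4 dB.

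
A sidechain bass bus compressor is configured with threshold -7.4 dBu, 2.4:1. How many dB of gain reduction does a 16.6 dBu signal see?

16.6 dBu exceeds the threshold by 24 dB.
A 2.4:1 ratio leaves 10 dB of that excess.
So the signal is attenuated by 24 − 10 = 14 dB.

14 dB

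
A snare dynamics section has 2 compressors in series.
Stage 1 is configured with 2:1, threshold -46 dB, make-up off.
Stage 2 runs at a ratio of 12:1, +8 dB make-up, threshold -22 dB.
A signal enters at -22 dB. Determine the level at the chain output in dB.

Stage 1: overshoot 24 dB → 24/2 = 12 dB → -34 dB.
Stage 2: below threshold (-34 ≤ -22); passes unchanged; make-up brings it to -26 dB.

-26 dB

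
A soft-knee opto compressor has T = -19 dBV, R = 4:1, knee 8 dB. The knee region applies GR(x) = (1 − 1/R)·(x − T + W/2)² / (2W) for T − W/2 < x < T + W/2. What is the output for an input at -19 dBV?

-19.75 dBV

x − T + W/2 = -19 − (-19) + 4 = 4.
GR = (1 − 1/4) × 4² / 16 = 0.75 × 16 / 16 = 0.75 dB.
Output = -19 − 0.75 = -19.75 dBV.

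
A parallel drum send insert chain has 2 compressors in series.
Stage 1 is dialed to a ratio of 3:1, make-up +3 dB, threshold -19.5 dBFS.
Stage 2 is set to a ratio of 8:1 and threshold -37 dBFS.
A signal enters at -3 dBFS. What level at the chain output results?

Stage 1: -3 dBFS is 16.5 dB over -19.5 dBFS; at 3:1 that becomes 5.5 dB over, giving -14 dBFS; +3 dB make-up → -11 dBFS.
Stage 2: 26 dB above -37 dBFS, reduced 8:1 to 3.25 dB above → -33.75 dBFS.

-33.75 dBFS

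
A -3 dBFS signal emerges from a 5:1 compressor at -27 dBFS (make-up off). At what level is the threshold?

-33 dBFS

Let T be the threshold. Output overshoot = (input overshoot)/R, so -27 − T = (-3 − T)/5.
5·(-27 − T) = -3 − T → 4·T = -135 − (-3) = -132.
T = -132/4 = -33 dBFS.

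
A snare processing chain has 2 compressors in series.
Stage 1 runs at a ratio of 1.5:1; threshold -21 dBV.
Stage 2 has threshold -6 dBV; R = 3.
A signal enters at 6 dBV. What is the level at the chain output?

Stage 1: 27 dB above -21 dBV, reduced 1.5:1 to 18 dB above → -3 dBV.
Stage 2: -3 dBV is 3 dB over -6 dBV; at 3:1 that becomes 1 dB over, giving -5 dBV.

-5 dBV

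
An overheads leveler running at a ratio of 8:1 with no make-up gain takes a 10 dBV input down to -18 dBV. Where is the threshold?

Gain reduction = 10 − (-18) = 28 dB; output overshoot = GR / (R − 1) = 28 / 7 = 4 dB.
Threshold = output − output overshoot = -18 − 4 = -22 dBV.

-22 dBV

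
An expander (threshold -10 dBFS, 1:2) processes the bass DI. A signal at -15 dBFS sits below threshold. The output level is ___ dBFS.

Below threshold, a 1:2 expander applies gain = (2−1)×(T − x) of attenuation.
(2−1) × 5 = 5 dB, so output = -15 − 5 = -20 dBFS.

-20 dBFS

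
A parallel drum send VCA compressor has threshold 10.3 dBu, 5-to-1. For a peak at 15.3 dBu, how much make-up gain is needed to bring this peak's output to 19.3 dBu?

Overshoot 5 dB → 5/5 = 1 dB after compression, so the compressed level is 10.3 + 1 = 11.3 dBu.
Make-up = target − compressed = 19.3 − 11.3 = 8 dB.

8 dB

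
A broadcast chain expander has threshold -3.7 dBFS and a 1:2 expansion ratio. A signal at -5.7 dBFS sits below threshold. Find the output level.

Undershoot = (-3.7) − (-5.7) = 2 dB.
At 1:2, that expands to 4 dB under threshold.
Output = -3.7 − 4 = -7.7 dBFS.

-7.7 dBFS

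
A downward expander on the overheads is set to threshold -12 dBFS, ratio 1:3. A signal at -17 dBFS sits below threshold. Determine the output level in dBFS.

Undershoot = (-12) − (-17) = 5 dB.
At 1:3, that expands to 15 dB under threshold.
Output = -12 − 15 = -27 dBFS.

-27 dBFS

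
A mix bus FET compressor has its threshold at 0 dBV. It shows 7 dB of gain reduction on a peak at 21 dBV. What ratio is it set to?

Input overshoot = 21 − 0 = 21 dB.
Output overshoot = 21 − 7 = 14 dB.
Ratio = input overshoot / output overshoot = 21 / 14 = 1.5.

1.5:1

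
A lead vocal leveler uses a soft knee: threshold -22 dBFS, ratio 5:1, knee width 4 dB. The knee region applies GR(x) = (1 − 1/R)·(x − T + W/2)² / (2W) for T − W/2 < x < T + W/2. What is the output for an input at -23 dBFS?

x − T + W/2 = -23 − (-22) + 2 = 1.
GR = (1 − 1/5) × 1² / 8 = 0.8 × 1 / 8 = 0.1 dB.
Output = -23 − 0.1 = -23.1 dBFS.

-23.1 dBFS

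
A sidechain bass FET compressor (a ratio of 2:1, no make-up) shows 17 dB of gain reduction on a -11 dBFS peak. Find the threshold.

Input is 34 dB above T (since output overshoot × R = input overshoot: (-28 − T)·2 = -11 − T gives T = -45 dBFS).
Check: -45 + (-11 − (-45))/2 = -45 + 17 = -28 dBFS. ✓

-45 dBFS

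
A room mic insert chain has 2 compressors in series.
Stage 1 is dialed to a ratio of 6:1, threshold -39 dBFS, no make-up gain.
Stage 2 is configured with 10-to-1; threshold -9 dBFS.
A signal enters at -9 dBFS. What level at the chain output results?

Stage 1: 30 dB above -39 dBFS, reduced 6:1 to 5 dB above → -34 dBFS.
Stage 2: below threshold (-34 ≤ -9); passes unchanged; output -34 dBFS.

-34 dBFS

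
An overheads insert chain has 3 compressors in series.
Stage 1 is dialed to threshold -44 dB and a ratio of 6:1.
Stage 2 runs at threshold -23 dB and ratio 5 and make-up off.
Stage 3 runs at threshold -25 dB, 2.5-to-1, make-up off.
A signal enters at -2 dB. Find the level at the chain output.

Stage 1: overshoot 42 dB → 42/6 = 7 dB → -37 dB.
Stage 2: -37 dB ≤ -23 dB, so stage 2 doesn't engage; output -37 dB.
Stage 3: -37 dB is at or below the -25 dB threshold — no compression; output -37 dB.

-37 dB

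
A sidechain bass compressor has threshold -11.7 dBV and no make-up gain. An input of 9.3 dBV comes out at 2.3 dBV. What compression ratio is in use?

Input overshoot = 9.3 − (-11.7) = 21 dB; output overshoot = 2.3 − (-11.7) = 14 dB.
Ratio = 21 / 14 = 1.5.

1.5:1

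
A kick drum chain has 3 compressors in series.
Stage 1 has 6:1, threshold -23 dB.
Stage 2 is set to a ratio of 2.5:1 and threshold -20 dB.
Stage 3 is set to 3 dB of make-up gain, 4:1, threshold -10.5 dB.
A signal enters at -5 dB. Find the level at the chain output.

-17 dB

Stage 1: 18 dB above -23 dB, reduced 6:1 to 3 dB above → -20 dB.
Stage 2: below threshold (-20 ≤ -20); passes unchanged; output -20 dB.
Stage 3: -20 dB ≤ -10.5 dB, so stage 3 doesn't engage; make-up brings it to -17 dB.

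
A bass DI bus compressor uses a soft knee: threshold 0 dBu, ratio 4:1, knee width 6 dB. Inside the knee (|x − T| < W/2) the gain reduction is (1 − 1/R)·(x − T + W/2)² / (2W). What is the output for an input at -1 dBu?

-1.25 dBu

x − T + W/2 = -1 − 0 + 3 = 2.
GR = (1 − 1/4) × 2² / 12 = 0.75 × 4 / 12 = 0.25 dB.
Output = -1 − 0.25 = -1.25 dBu.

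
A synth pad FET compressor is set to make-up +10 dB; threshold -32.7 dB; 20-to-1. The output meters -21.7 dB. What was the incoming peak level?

Stripping the +10 dB make-up gives -31.7 dB at the gain stage.
Post-compression overshoot = -31.7 − (-32.7) = 1 dB.
Undo the ratio: input overshoot = 1 × 20 = 20 dB, giving input = -12.7 dB.

-12.7 dB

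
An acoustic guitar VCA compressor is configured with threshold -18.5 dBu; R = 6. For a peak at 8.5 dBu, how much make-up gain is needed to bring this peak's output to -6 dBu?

8 dB

Without make-up, output = threshold + overshoot/6 = -18.5 + 4.5 = -14 dBu.
Gap to target: 8 dB.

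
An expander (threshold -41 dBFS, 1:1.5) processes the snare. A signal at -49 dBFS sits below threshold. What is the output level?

Below threshold, a 1:1.5 expander applies gain = (1.5−1)×(T − x) of attenuation.
(1.5−1) × 8 = 4 dB, so output = -49 − 4 = -53 dBFS.

-53 dBFS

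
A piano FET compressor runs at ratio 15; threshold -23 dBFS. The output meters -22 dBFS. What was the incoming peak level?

-8 dBFS

The compressed level sits -22 − (-23) = 1 dB over threshold.
Undo the ratio: input overshoot = 1 × 15 = 15 dB, giving input = -8 dBFS.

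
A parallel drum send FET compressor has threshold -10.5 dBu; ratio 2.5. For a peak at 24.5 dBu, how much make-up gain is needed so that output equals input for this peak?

21 dB

Without make-up, output = threshold + overshoot/2.5 = -10.5 + 14 = 3.5 dBu.
Gap to target: 21 dB.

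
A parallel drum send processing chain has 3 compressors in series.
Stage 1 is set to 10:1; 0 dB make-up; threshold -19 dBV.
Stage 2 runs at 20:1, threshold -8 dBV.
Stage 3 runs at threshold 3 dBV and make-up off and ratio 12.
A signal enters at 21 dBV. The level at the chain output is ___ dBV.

-15 dBV

Stage 1: overshoot 40 dB → 40/10 = 4 dB → -15 dBV.
Stage 2: -15 dBV ≤ -8 dBV, so stage 2 doesn't engage; output -15 dBV.
Stage 3: -15 dBV ≤ 3 dBV, so stage 3 doesn't engage; output -15 dBV.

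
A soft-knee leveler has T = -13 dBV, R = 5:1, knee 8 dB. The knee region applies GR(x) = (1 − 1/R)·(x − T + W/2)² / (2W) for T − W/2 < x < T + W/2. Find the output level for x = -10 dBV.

x − T + W/2 = -10 − (-13) + 4 = 7.
GR = (1 − 1/5) × 7² / 16 = 0.8 × 49 / 16 = 2.45 dB.
Output = -10 − 2.45 = -12.45 dBV.

-12.45 dBV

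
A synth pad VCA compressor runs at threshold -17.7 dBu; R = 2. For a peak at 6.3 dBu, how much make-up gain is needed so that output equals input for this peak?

Overshoot 24 dB → 24/2 = 12 dB after compression, so the compressed level is -17.7 + 12 = -5.7 dBu.
Make-up = target − compressed = 6.3 − (-5.7) = 12 dB.

12 dB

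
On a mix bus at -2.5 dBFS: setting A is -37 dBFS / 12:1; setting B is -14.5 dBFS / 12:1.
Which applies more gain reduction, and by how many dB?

A, by 20.625 dB

A: GR = 34.5 − 34.5/12 = 31.625 dB.
B: GR = 12 − 12/12 = 11 dB.
A reduces 20.625 dB more.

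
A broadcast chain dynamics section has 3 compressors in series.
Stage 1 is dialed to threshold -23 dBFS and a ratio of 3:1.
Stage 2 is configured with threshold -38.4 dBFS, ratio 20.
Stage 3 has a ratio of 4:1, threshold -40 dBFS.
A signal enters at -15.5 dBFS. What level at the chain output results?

-39.37625 dBFS

Stage 1: 7.5 dB above -23 dBFS, reduced 3:1 to 2.5 dB above → -20.5 dBFS.
Stage 2: overshoot 17.9 dB → 17.9/20 = 0.895 dB → -37.505 dBFS.
Stage 3: 2.495 dB above -40 dBFS, reduced 4:1 to 0.62375 dB above → -39.37625 dBFS.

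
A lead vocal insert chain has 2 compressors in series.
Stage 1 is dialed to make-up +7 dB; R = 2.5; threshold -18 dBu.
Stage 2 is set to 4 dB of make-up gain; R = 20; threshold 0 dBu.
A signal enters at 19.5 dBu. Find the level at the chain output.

4.2 dBu

Stage 1: 19.5 dBu is 37.5 dB over -18 dBu; at 2.5:1 that becomes 15 dB over, giving -3 dBu; +7 dB make-up → 4 dBu.
Stage 2: overshoot 4 dB → 4/20 = 0.2 dB → 0.2 dBu; +4 dB make-up → 4.2 dBu.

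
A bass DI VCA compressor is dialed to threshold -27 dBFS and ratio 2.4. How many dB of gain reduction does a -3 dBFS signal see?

-3 dBFS exceeds the threshold by 24 dB.
At 2.4:1, output sits 24/2.4 = 10 dB above threshold.
So the signal is attenuated by 24 − 10 = 14 dB.

14 dB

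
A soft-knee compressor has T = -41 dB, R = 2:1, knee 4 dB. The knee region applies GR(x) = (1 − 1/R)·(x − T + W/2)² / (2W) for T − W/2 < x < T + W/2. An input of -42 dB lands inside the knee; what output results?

x − T + W/2 = -42 − (-41) + 2 = 1.
GR = (1 − 1/2) × 1² / 8 = 0.5 × 1 / 8 = 0.0625 dB.
Output = -42 − 0.0625 = -42.0625 dB.

-42.0625 dB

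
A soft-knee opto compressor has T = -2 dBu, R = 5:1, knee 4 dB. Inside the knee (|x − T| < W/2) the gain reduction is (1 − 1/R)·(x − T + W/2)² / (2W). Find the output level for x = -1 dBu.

-1.9 dBu

x − T + W/2 = -1 − (-2) + 2 = 3.
GR = (1 − 1/5) × 3² / 8 = 0.8 × 9 / 8 = 0.9 dB.
Output = -1 − 0.9 = -1.9 dBu.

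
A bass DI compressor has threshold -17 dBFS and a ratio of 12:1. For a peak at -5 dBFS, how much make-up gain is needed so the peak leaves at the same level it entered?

Overshoot 12 dB → 12/12 = 1 dB after compression, so the compressed level is -17 + 1 = -16 dBFS.
Make-up = target − compressed = -5 − (-16) = 11 dB.

11 dB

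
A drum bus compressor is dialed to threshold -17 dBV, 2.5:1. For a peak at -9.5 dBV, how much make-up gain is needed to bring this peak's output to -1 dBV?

13 dB

Without make-up, output = threshold + overshoot/2.5 = -17 + 3 = -14 dBV.
Gap to target: 13 dB.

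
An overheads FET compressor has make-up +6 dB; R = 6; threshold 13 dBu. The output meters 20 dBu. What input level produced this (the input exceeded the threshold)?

19 dBu

Remove make-up: 20 − 6 = 14 dBu.
That's 1 dB above the 13 dBu threshold.
Undo the ratio: input overshoot = 1 × 6 = 6 dB, giving input = 19 dBu.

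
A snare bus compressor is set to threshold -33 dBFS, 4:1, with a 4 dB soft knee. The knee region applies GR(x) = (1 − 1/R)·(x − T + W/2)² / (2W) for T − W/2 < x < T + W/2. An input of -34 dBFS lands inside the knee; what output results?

x − T + W/2 = -34 − (-33) + 2 = 1.
GR = (1 − 1/4) × 1² / 8 = 0.75 × 1 / 8 = 0.09375 dB.
Output = -34 − 0.09375 = -34.09375 dBFS.

-34.09375 dBFS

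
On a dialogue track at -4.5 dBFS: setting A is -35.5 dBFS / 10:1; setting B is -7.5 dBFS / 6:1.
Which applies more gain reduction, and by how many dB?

A: 31 dB over, compressed to 3.1 dB over, so 27.9 dB of GR.
B: 3 dB over, compressed to 0.5 dB over, so 2.5 dB of GR.
Difference: 25.4 dB in favour of A.

A, by 25.4 dB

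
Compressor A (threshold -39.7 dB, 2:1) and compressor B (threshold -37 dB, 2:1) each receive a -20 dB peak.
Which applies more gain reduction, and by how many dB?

A: 19.7 dB over, compressed to 9.85 dB over, so 9.85 dB of GR.
B: 17 dB over, compressed to 8.5 dB over, so 8.5 dB of GR.
A applies 1.35 dB more gain reduction.

A, by 1.35 dB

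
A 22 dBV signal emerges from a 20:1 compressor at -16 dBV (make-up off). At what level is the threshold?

Input is 40 dB above T (since output overshoot × R = input overshoot: (-16 − T)·20 = 22 − T gives T = -18 dBV).
Check: -18 + (22 − (-18))/20 = -18 + 2 = -16 dBV. ✓

-18 dBV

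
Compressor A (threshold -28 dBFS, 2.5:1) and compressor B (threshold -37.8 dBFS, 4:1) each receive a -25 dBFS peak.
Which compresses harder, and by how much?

B, by 7.8 dB

A: GR = 3 − 3/2.5 = 1.8 dB.
B: GR = 12.8 − 12.8/4 = 9.6 dB.
B reduces 7.8 dB more.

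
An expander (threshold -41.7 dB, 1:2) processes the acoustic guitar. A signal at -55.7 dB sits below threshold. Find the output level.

-69.7 dB

Below threshold, a 1:2 expander applies gain = (2−1)×(T − x) of attenuation.
(2−1) × 14 = 14 dB, so output = -55.7 − 14 = -69.7 dB.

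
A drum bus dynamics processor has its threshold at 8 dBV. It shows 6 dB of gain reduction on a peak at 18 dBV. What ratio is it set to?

2.5:1

Input overshoot = 18 − 8 = 10 dB.
Output overshoot = 10 − 6 = 4 dB.
Ratio = input overshoot / output overshoot = 10 / 4 = 2.5.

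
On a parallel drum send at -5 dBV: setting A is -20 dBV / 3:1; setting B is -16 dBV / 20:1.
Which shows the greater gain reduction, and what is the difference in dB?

A: 15 dB over, compressed to 5 dB over, so 10 dB of GR.
B: 11 dB over, compressed to 0.55 dB over, so 10.45 dB of GR.
B reduces 0.45 dB more.

B, by 0.45 dB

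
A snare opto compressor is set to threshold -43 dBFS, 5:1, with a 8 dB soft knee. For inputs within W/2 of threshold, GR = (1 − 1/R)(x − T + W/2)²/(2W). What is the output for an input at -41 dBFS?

-42.8 dBFS

x − T + W/2 = -41 − (-43) + 4 = 6.
GR = (1 − 1/5) × 6² / 16 = 0.8 × 36 / 16 = 1.8 dB.
Output = -41 − 1.8 = -42.8 dBFS.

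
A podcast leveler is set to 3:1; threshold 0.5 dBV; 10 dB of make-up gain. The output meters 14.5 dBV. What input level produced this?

12.5 dBV

Stripping the +10 dB make-up gives 4.5 dBV at the gain stage.
Post-compression overshoot = 4.5 − 0.5 = 4 dB.
Undo the ratio: input overshoot = 4 × 3 = 12 dB, giving input = 12.5 dBV.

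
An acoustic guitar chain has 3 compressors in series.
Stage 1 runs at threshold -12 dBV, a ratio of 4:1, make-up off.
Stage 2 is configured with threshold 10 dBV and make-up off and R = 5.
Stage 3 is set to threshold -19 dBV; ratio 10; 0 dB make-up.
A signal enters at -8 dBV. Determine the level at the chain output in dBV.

-18.2 dBV

Stage 1: -8 dBV is 4 dB over -12 dBV; at 4:1 that becomes 1 dB over, giving -11 dBV.
Stage 2: -11 dBV ≤ 10 dBV, so stage 2 doesn't engage; output -11 dBV.
Stage 3: -11 dBV is 8 dB over -19 dBV; at 10:1 that becomes 0.8 dB over, giving -18.2 dBV.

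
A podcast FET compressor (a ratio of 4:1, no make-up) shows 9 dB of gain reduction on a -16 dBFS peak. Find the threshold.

Gain reduction = -16 − (-25) = 9 dB; output overshoot = GR / (R − 1) = 9 / 3 = 3 dB.
Threshold = output − output overshoot = -25 − 3 = -28 dBFS.

-28 dBFS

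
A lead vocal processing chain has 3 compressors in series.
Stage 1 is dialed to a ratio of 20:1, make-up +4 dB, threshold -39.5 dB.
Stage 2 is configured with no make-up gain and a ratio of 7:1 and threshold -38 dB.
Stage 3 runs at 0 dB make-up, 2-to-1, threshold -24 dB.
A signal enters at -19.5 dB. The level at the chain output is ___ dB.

-37.5 dB

Stage 1: 20 dB above -39.5 dB, reduced 20:1 to 1 dB above → -38.5 dB; +4 dB make-up → -34.5 dB.
Stage 2: -34.5 dB is 3.5 dB over -38 dB; at 7:1 that becomes 0.5 dB over, giving -37.5 dB.
Stage 3: -37.5 dB ≤ -24 dB, so stage 3 doesn't engage; output -37.5 dB.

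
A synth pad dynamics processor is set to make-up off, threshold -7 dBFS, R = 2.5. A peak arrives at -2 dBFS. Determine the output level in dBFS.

Overshoot: -2 − (-7) = 5 dB.
The 5 dB excess becomes 2 dB after 2.5:1 reduction.
That puts the output at -5 dBFS.

-5 dBFS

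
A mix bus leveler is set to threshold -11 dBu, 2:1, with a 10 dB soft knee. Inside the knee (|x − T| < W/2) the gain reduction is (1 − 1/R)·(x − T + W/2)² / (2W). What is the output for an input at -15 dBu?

x − T + W/2 = -15 − (-11) + 5 = 1.
GR = (1 − 1/2) × 1² / 20 = 0.5 × 1 / 20 = 0.025 dB.
Output = -15 − 0.025 = -15.025 dBu.

-15.025 dBu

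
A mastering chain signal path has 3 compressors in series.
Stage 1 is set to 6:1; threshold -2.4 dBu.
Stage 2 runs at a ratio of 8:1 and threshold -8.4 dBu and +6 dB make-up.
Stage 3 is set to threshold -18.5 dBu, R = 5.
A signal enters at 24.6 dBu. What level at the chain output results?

Stage 1: overshoot 27 dB → 27/6 = 4.5 dB → 2.1 dBu.
Stage 2: 2.1 dBu is 10.5 dB over -8.4 dBu; at 8:1 that becomes 1.3125 dB over, giving -7.0875 dBu; +6 dB make-up → -1.0875 dBu.
Stage 3: overshoot 17.4125 dB → 17.4125/5 = 3.4825 dB → -15.0175 dBu.

-15.0175 dBu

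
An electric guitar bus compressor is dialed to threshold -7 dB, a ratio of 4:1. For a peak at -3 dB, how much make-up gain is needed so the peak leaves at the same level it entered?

Overshoot 4 dB → 4/4 = 1 dB after compression, so the compressed level is -7 + 1 = -6 dB.
Make-up = target − compressed = -3 − (-6) = 3 dB.

3 dB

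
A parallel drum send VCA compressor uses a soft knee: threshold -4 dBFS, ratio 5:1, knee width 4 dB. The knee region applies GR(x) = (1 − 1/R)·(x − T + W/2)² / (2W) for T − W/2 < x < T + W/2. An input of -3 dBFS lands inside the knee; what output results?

-3.9 dBFS

x − T + W/2 = -3 − (-4) + 2 = 3.
GR = (1 − 1/5) × 3² / 8 = 0.8 × 9 / 8 = 0.9 dB.
Output = -3 − 0.9 = -3.9 dBFS.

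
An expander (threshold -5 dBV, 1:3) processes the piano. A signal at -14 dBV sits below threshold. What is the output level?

Below threshold, a 1:3 expander applies gain = (3−1)×(T − x) of attenuation.
(3−1) × 9 = 18 dB, so output = -14 − 18 = -32 dBV.

-32 dBV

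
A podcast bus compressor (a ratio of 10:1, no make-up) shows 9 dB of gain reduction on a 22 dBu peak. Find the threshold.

Gain reduction = 22 − 13 = 9 dB; output overshoot = GR / (R − 1) = 9 / 9 = 1 dB.
Threshold = output − output overshoot = 13 − 1 = 12 dBu.

12 dBu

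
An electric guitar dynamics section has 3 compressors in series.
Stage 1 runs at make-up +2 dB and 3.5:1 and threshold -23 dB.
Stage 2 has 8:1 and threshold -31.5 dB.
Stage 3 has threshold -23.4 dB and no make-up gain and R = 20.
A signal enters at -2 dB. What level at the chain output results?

Stage 1: -2 dB is 21 dB over -23 dB; at 3.5:1 that becomes 6 dB over, giving -17 dB; +2 dB make-up → -15 dB.
Stage 2: 16.5 dB above -31.5 dB, reduced 8:1 to 2.0625 dB above → -29.4375 dB.
Stage 3: -29.4375 dB ≤ -23.4 dB, so stage 3 doesn't engage; output -29.4375 dB.

-29.4375 dB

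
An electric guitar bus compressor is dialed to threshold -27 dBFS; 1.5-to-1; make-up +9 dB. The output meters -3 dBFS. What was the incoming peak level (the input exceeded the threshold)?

-4.5 dBFS

Remove make-up: -3 − 9 = -12 dBFS.
Post-compression overshoot = -12 − (-27) = 15 dB.
Input overshoot = R × output overshoot = 22.5 dB → input = -27 + 22.5 = -4.5 dBFS.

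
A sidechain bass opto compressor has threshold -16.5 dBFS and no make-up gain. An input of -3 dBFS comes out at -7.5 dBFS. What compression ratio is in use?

Input overshoot = -3 − (-16.5) = 13.5 dB; output overshoot = -7.5 − (-16.5) = 9 dB.
Ratio = 13.5 / 9 = 1.5.

1.5:1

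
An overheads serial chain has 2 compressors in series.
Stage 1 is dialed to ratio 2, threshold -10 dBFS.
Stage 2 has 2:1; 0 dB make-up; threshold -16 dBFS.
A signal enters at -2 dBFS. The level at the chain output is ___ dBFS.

Stage 1: 8 dB above -10 dBFS, reduced 2:1 to 4 dB above → -6 dBFS.
Stage 2: -6 dBFS is 10 dB over -16 dBFS; at 2:1 that becomes 5 dB over, giving -11 dBFS.

-11 dBFS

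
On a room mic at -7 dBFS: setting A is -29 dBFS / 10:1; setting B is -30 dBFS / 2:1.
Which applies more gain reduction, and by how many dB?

A: 22 dB over, compressed to 2.2 dB over, so 19.8 dB of GR.
B: 23 dB over, compressed to 11.5 dB over, so 11.5 dB of GR.
Difference: 8.3 dB in favour of A.

A, by 8.3 dB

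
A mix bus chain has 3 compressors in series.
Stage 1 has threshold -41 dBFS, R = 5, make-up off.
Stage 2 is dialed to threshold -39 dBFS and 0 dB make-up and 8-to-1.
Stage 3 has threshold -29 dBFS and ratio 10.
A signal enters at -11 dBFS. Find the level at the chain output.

-38.5 dBFS

Stage 1: overshoot 30 dB → 30/5 = 6 dB → -35 dBFS.
Stage 2: -35 dBFS is 4 dB over -39 dBFS; at 8:1 that becomes 0.5 dB over, giving -38.5 dBFS.
Stage 3: -38.5 dBFS is at or below the -29 dBFS threshold — no compression; output -38.5 dBFS.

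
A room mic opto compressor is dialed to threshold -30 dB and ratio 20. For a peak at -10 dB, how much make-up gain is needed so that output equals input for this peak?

Overshoot 20 dB → 20/20 = 1 dB after compression, so the compressed level is -30 + 1 = -29 dB.
Make-up = target − compressed = -10 − (-29) = 19 dB.

19 dB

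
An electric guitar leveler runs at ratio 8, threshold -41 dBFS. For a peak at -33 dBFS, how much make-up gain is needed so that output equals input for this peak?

7 dB

Overshoot 8 dB → 8/8 = 1 dB after compression, so the compressed level is -41 + 1 = -40 dBFS.
Make-up = target − compressed = -33 − (-40) = 7 dB.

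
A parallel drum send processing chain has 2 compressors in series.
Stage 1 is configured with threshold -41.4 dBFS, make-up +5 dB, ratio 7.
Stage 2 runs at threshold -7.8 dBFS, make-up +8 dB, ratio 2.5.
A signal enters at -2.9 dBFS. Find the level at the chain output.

-22.9 dBFS

Stage 1: -2.9 dBFS is 38.5 dB over -41.4 dBFS; at 7:1 that becomes 5.5 dB over, giving -35.9 dBFS; +5 dB make-up → -30.9 dBFS.
Stage 2: below threshold (-30.9 ≤ -7.8); passes unchanged; make-up brings it to -22.9 dBFS.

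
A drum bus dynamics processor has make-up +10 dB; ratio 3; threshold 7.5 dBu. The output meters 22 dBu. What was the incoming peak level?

21 dBu

Stripping the +10 dB make-up gives 12 dBu at the gain stage.
The compressed level sits 12 − 7.5 = 4.5 dB over threshold.
Before 3:1 compression the overshoot was 4.5 × 3 = 13.5 dB, so input = 7.5 + 13.5 = 21 dBu.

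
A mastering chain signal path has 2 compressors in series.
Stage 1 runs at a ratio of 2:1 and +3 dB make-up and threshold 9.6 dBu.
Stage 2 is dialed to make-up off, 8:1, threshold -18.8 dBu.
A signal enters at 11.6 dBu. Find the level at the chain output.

Stage 1: 11.6 dBu is 2 dB over 9.6 dBu; at 2:1 that becomes 1 dB over, giving 10.6 dBu; +3 dB make-up → 13.6 dBu.
Stage 2: 13.6 dBu is 32.4 dB over -18.8 dBu; at 8:1 that becomes 4.05 dB over, giving -14.75 dBu.

-14.75 dBu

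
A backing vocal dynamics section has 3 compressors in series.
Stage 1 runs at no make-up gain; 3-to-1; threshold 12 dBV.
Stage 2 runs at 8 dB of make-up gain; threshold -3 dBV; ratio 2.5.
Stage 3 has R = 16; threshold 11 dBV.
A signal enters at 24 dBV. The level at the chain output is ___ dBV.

Stage 1: 24 dBV is 12 dB over 12 dBV; at 3:1 that becomes 4 dB over, giving 16 dBV.
Stage 2: 16 dBV is 19 dB over -3 dBV; at 2.5:1 that becomes 7.6 dB over, giving 4.6 dBV; +8 dB make-up → 12.6 dBV.
Stage 3: 1.6 dB above 11 dBV, reduced 16:1 to 0.1 dB above → 11.1 dBV.

11.1 dBV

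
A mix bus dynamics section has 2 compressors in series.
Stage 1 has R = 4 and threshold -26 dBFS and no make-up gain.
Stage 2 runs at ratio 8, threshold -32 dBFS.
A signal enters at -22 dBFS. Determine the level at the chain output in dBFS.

Stage 1: overshoot 4 dB → 4/4 = 1 dB → -25 dBFS.
Stage 2: 7 dB above -32 dBFS, reduced 8:1 to 0.875 dB above → -31.125 dBFS.

-31.125 dBFS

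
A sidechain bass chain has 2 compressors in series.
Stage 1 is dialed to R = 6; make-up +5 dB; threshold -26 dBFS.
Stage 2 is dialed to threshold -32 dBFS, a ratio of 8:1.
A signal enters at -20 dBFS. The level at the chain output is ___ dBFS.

Stage 1: -20 dBFS is 6 dB over -26 dBFS; at 6:1 that becomes 1 dB over, giving -25 dBFS; +5 dB make-up → -20 dBFS.
Stage 2: overshoot 12 dB → 12/8 = 1.5 dB → -30.5 dBFS.

-30.5 dBFS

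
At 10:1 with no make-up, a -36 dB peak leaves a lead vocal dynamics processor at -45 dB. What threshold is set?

Input is 10 dB above T (since output overshoot × R = input overshoot: (-45 − T)·10 = -36 − T gives T = -46 dB).
Check: -46 + (-36 − (-46))/10 = -46 + 1 = -45 dB. ✓

-46 dB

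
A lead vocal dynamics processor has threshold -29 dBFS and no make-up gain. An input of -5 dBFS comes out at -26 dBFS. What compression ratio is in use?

Input overshoot = -5 − (-29) = 24 dB; output overshoot = -26 − (-29) = 3 dB.
Ratio = 24 / 3 = 8.

8:1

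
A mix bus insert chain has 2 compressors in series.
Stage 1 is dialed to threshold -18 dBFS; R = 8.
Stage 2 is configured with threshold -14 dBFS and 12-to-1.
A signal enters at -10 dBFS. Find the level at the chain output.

Stage 1: overshoot 8 dB → 8/8 = 1 dB → -17 dBFS.
Stage 2: -17 dBFS ≤ -14 dBFS, so stage 2 doesn't engage; output -17 dBFS.

-17 dBFS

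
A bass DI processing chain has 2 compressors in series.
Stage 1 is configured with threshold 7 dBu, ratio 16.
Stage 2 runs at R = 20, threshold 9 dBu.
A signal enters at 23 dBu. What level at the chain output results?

8 dBu

Stage 1: 23 dBu is 16 dB over 7 dBu; at 16:1 that becomes 1 dB over, giving 8 dBu.
Stage 2: 8 dBu ≤ 9 dBu, so stage 2 doesn't engage; output 8 dBu.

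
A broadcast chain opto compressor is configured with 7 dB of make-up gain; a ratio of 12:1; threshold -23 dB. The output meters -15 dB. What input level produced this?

-11 dB

Before make-up, the level was -15 − 7 = -22 dB.
That's 1 dB above the -23 dB threshold.
Undo the ratio: input overshoot = 1 × 12 = 12 dB, giving input = -11 dB.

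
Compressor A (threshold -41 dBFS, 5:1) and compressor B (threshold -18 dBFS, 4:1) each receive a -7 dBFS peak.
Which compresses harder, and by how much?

A, by 18.95 dB

A: 34 dB over, compressed to 6.8 dB over, so 27.2 dB of GR.
B: 11 dB over, compressed to 2.75 dB over, so 8.25 dB of GR.
Difference: 18.95 dB in favour of A.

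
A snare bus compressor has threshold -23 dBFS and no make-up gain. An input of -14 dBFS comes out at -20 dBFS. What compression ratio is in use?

Input overshoot = -14 − (-23) = 9 dB; output overshoot = -20 − (-23) = 3 dB.
Ratio = 9 / 3 = 3.

3:1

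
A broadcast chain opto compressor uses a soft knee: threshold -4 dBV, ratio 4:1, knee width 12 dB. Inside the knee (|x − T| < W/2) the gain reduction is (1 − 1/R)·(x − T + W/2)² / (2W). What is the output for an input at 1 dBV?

x − T + W/2 = 1 − (-4) + 6 = 11.
GR = (1 − 1/4) × 11² / 24 = 0.75 × 121 / 24 = 3.78125 dB.
Output = 1 − 3.78125 = -2.78125 dBV.

-2.78125 dBV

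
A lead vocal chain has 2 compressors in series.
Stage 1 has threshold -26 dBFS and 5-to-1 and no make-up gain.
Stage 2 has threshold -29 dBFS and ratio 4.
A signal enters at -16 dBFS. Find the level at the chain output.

-27.75 dBFS

Stage 1: 10 dB above -26 dBFS, reduced 5:1 to 2 dB above → -24 dBFS.
Stage 2: -24 dBFS is 5 dB over -29 dBFS; at 4:1 that becomes 1.25 dB over, giving -27.75 dBFS.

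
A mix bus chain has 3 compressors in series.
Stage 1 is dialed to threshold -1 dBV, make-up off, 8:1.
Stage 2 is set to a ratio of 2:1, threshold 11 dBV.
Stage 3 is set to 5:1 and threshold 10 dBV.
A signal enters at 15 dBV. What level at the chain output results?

1 dBV

Stage 1: 15 dBV is 16 dB over -1 dBV; at 8:1 that becomes 2 dB over, giving 1 dBV.
Stage 2: below threshold (1 ≤ 11); passes unchanged; output 1 dBV.
Stage 3: below threshold (1 ≤ 10); passes unchanged; output 1 dBV.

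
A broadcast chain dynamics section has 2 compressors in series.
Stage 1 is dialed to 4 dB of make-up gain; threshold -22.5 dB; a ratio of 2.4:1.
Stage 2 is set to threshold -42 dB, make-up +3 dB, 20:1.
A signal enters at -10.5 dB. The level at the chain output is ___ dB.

-37.575 dB

Stage 1: 12 dB above -22.5 dB, reduced 2.4:1 to 5 dB above → -17.5 dB; +4 dB make-up → -13.5 dB.
Stage 2: 28.5 dB above -42 dB, reduced 20:1 to 1.425 dB above → -40.575 dB; +3 dB make-up → -37.575 dB.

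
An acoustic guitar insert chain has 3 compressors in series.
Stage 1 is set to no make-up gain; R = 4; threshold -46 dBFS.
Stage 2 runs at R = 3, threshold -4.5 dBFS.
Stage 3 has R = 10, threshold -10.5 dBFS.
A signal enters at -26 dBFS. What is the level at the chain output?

-41 dBFS

Stage 1: overshoot 20 dB → 20/4 = 5 dB → -41 dBFS.
Stage 2: -41 dBFS is at or below the -4.5 dBFS threshold — no compression; output -41 dBFS.
Stage 3: below threshold (-41 ≤ -10.5); passes unchanged; output -41 dBFS.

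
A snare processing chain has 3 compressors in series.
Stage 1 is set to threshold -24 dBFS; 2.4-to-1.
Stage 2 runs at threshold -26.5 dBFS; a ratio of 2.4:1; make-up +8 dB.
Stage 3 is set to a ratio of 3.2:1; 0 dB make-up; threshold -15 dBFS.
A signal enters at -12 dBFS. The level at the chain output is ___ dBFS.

Stage 1: overshoot 12 dB → 12/2.4 = 5 dB → -19 dBFS.
Stage 2: 7.5 dB above -26.5 dBFS, reduced 2.4:1 to 3.125 dB above → -23.375 dBFS; +8 dB make-up → -15.375 dBFS.
Stage 3: below threshold (-15.375 ≤ -15); passes unchanged; output -15.375 dBFS.

-15.375 dBFS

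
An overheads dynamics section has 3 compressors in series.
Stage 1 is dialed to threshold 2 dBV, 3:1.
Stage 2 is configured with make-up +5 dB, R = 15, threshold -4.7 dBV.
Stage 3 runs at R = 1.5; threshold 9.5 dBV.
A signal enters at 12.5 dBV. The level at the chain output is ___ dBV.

0.98 dBV

Stage 1: 12.5 dBV is 10.5 dB over 2 dBV; at 3:1 that becomes 3.5 dB over, giving 5.5 dBV.
Stage 2: 10.2 dB above -4.7 dBV, reduced 15:1 to 0.68 dB above → -4.02 dBV; +5 dB make-up → 0.98 dBV.
Stage 3: 0.98 dBV ≤ 9.5 dBV, so stage 3 doesn't engage; output 0.98 dBV.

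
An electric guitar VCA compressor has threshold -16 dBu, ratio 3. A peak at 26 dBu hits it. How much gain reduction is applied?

28 dB

The signal is 42 dB above threshold.
A 3:1 ratio leaves 14 dB of that excess.
Gain reduction = 42 − 14 = 28 dB.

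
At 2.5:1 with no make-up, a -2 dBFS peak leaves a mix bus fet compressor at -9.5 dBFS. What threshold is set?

-14.5 dBFS

Let T be the threshold. Output overshoot = (input overshoot)/R, so -9.5 − T = (-2 − T)/2.5.
2.5·(-9.5 − T) = -2 − T → 1.5·T = -23.75 − (-2) = -21.75.
T = -21.75/1.5 = -14.5 dBFS.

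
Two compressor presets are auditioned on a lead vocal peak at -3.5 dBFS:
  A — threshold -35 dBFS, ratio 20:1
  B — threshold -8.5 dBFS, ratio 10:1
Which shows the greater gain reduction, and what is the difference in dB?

A, by 25.425 dB

A: GR = 31.5 − 31.5/20 = 29.925 dB.
B: GR = 5 − 5/10 = 4.5 dB.
A applies 25.425 dB more gain reduction.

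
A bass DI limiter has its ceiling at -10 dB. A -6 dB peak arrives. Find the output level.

The limiter clamps the peak to its -10 dB ceiling.

-10 dB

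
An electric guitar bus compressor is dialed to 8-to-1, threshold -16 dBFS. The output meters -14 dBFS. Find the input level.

0 dBFS

Post-compression overshoot = -14 − (-16) = 2 dB.
Input overshoot = R × output overshoot = 16 dB → input = -16 + 16 = 0 dBFS.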